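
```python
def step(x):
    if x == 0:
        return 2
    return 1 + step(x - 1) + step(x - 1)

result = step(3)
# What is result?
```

step(x) = 1 + 2·step(x-1), step(0)=2. Closed form: (2+1)·2^3 - 1 = 23.

Answer: 23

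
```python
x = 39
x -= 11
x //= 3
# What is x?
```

Trace:
`x = 39` → x = 39
`x -= 11` → x = 28
`x //= 3` → x = 9
So x = 9

Answer: 9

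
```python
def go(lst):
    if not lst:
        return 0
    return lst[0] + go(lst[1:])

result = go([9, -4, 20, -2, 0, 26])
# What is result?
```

9 + (-4) + 20 + (-2) + 0 + 26 + 0 = 49

Answer: 49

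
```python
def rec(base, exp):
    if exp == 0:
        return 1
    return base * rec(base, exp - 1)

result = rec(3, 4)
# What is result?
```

rec(3, 4) = 3 * 3 * 3 * 3 = 81

Answer: 81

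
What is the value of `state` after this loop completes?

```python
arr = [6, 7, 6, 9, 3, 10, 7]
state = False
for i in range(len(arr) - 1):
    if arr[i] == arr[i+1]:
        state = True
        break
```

Check consecutive duplicates in [6, 7, 6, 9, 3, 10, 7]
`state` takes the values: False

Answer: False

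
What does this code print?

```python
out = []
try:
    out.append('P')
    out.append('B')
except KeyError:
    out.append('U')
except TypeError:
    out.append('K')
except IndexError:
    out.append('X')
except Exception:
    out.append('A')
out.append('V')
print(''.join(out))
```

Execution trace: 'P' (try body) → 'B' (try body, no exception) → 'V' (after the try/except). Output: PBV

Answer: PBV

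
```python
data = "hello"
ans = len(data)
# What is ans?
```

Trace:
`data = "hello"` → data = 'hello'
`ans = len(data)` → ans = 5
So ans = 5

Answer: 5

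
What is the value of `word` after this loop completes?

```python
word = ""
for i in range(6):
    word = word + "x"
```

Repeat 'x' 6 times
`word` takes the values: "" → "x" → "xx" → "xxx" → "xxxx" → "xxxxx" → "xxxxxx"

Answer: "xxxxxx"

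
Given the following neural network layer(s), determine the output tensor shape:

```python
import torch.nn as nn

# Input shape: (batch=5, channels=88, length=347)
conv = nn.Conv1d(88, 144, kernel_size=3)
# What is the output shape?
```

Input: (5, 88, 347) -> Output: (5, 144, 345)

Answer: (5, 144, 345)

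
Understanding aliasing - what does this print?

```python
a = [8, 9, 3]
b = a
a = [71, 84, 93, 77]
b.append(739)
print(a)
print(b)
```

Key concept: rebinding vs mutation: a is rebound to a new list, b still points at the original.
Step by step:
`a = [8, 9, 3]` → a = [8, 9, 3]
`b = a` → b = [8, 9, 3] (same object as a)
`a = [71, 84, 93, 77]` → a = [71, 84, 93, 77]
`b.append(739)` → b = [8, 9, 3, 739]
`print(a)` → prints [71, 84, 93, 77]
`print(b)` → prints [8, 9, 3, 739]

Answer:
[71, 84, 93, 77]
[8, 9, 3, 739]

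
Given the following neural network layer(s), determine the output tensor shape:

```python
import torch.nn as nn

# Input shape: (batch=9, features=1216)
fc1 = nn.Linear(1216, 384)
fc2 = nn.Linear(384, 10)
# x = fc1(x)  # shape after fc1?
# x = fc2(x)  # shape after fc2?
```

Input: (9, 1216) -> after fc1: (9, 384) -> Output: (9, 10)

Answer: (9, 10)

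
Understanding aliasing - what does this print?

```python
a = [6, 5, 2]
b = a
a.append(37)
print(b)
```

Key concept: basic list aliasing.
Step by step:
`a = [6, 5, 2]` → a = [6, 5, 2]
`b = a` → b = [6, 5, 2] (same object as a)
`a.append(37)` → a = [6, 5, 2, 37] (same object as b); b = [6, 5, 2, 37] (same object as a)
`print(b)` → prints [6, 5, 2, 37]

Answer: [6, 5, 2, 37]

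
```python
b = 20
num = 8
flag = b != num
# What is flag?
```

Trace:
`b = 20` → b = 20
`num = 8` → num = 8
`flag = b != num` → flag = True
So flag = True

Answer: True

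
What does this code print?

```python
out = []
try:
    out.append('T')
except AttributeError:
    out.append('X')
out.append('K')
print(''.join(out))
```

Execution trace: 'T' (try body, no exception) → 'K' (after the try/except). Output: TK

Answer: TK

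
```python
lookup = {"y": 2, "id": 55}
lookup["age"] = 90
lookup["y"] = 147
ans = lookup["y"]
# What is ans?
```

Trace:
`lookup = {"y": 2, "id": 55}` → lookup = {'y': 2, 'id': 55}
`lookup["age"] = 90` → lookup = {'y': 2, 'id': 55, 'age': 90}
`lookup["y"] = 147` → lookup = {'y': 147, 'id': 55, 'age': 90}
`ans = lookup["y"]` → ans = 147
So ans = 147

Answer: 147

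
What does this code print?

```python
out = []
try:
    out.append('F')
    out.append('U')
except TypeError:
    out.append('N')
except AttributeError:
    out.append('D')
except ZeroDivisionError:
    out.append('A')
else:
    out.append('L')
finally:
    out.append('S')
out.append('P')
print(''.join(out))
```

Execution trace: 'F' (try body) → 'U' (try body, no exception) → 'L' (else) → 'S' (finally) → 'P' (after the try/except). Output: FULSP

Answer: FULSP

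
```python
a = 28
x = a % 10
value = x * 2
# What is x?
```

Trace:
`a = 28` → a = 28
`x = a % 10` → x = 8
`value = x * 2` → value = 16
So x = 8

Answer: 8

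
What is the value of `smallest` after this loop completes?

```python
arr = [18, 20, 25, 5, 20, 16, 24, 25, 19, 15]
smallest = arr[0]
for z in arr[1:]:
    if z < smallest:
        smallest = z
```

Minimum of [18, 20, 25, 5, 20, 16, 24, 25, 19, 15]
`smallest` takes the values: 18 → 5

Answer: 5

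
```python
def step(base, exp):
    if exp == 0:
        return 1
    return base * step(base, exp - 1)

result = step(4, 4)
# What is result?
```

step(4, 4) = 4 * 4 * 4 * 4 = 256

Answer: 256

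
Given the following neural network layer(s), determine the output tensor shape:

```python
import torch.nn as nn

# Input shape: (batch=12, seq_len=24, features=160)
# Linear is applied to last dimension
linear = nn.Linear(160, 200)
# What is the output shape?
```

Input: (12, 24, 160) -> Output: (12, 24, 200)

Answer: (12, 24, 200)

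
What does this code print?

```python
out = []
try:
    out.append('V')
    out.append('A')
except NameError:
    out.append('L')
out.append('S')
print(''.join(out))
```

Execution trace: 'V' (try body) → 'A' (try body, no exception) → 'S' (after the try/except). Output: VAS

Answer: VAS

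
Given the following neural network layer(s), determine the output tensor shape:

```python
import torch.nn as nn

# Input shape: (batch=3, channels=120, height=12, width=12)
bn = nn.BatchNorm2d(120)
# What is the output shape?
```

Input: (3, 120, 12, 12) -> Output: (3, 120, 12, 12)

Answer: (3, 120, 12, 12)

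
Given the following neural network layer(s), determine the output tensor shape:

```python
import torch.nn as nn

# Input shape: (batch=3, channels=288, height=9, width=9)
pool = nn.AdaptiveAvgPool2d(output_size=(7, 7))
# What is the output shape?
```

Input: (3, 288, 9, 9) -> Output: (3, 288, 7, 7)

Answer: (3, 288, 7, 7)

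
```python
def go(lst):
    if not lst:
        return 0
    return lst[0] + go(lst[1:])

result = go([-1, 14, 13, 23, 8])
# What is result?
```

(-1) + 14 + 13 + 23 + 8 + 0 = 57

Answer: 57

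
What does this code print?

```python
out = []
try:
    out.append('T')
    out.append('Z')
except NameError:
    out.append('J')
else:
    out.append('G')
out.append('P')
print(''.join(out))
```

Execution trace: 'T' (try body) → 'Z' (try body, no exception) → 'G' (else) → 'P' (after the try/except). Output: TZGP

Answer: TZGP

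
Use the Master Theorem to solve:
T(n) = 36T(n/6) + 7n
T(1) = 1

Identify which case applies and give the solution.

a=36, b=6, f(n)=7n. log_6(36) = 2. Since c=1 < 2, Case 1 applies: T(n) = Θ(n^log_b(a)) = O(n^2).

Answer: O(n^2) - Case 1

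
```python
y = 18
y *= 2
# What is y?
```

Trace:
`y = 18` → y = 18
`y *= 2` → y = 36
So y = 36

Answer: 36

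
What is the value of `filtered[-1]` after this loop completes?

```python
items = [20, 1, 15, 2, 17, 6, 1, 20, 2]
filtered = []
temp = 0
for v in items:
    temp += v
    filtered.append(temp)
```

Cumulative sum ends at 84
`filtered` takes the values: [] → [20] → [20, 21] → [20, 21, 36] → [20, 21, 36, 38] → [20, 21, 36, 38, 55] → [20, 21, 36, 38, 55, 61] → [20, 21, 36, 38, 55, 61, 62] → [20, 21, 36, 38, 55, 61, 62, 82] → [20, 21, 36, 38, 55, 61, 62, 82, 84]
So `filtered[-1]` = 84

Answer: 84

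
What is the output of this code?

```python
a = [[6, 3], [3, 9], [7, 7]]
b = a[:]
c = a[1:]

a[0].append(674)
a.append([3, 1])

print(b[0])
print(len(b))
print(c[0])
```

Key concept: slice with nested mutation.
Step by step:
`a = [[6, 3], [3, 9], [7, 7]]` → a = [[6, 3], [3, 9], [7, 7]]
`b = a[:]` → b = [[6, 3], [3, 9], [7, 7]]
`c = a[1:]` → c = [[3, 9], [7, 7]]
`a[0].append(674)` → a = [[6, 3, 674], [3, 9], [7, 7]]; b = [[6, 3, 674], [3, 9], [7, 7]]
`a.append([3, 1])` → a = [[6, 3, 674], [3, 9], [7, 7], [3, 1]]
`print(b[0])` → prints [6, 3, 674]
`print(len(b))` → prints 3
`print(c[0])` → prints [3, 9]

Answer:
[6, 3, 674]
3
[3, 9]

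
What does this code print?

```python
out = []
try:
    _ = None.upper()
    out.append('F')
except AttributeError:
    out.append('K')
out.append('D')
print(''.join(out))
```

Execution trace: 'K' (except AttributeError) → 'D' (after the try/except). Output: KD

Answer: KD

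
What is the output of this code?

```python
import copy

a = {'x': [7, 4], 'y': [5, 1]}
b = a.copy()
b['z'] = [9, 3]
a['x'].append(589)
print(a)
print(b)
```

Key concept: shallow copy of dict with mutable values.
Step by step:
`a = {'x': [7, 4], 'y': [5, 1]}` → a = {'x': [7, 4], 'y': [5, 1]}
`b = a.copy()` → b = {'x': [7, 4], 'y': [5, 1]}
`b['z'] = [9, 3]` → b = {'x': [7, 4], 'y': [5, 1], 'z': [9, 3]}
`a['x'].append(589)` → a = {'x': [7, 4, 589], 'y': [5, 1]}; b = {'x': [7, 4, 589], 'y': [5, 1], 'z': [9, 3]}
`print(a)` → prints {'x': [7, 4, 589], 'y': [5, 1]}
`print(b)` → prints {'x': [7, 4, 589], 'y': [5, 1], 'z': [9, 3]}

Answer:
{'x': [7, 4, 589], 'y': [5, 1]}
{'x': [7, 4, 589], 'y': [5, 1], 'z': [9, 3]}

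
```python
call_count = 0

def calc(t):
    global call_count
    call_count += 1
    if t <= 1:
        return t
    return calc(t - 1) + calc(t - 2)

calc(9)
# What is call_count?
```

Calls(t) = 1 + Calls(t-1) + Calls(t-2); Calls(0)=Calls(1)=1. For t=9 this gives 109.

Answer: 109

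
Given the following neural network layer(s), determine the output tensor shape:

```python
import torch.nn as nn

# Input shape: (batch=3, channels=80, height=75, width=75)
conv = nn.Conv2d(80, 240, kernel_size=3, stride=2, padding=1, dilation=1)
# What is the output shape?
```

Input: (3, 80, 75, 75) -> Output: (3, 240, 38, 38)

Answer: (3, 240, 38, 38)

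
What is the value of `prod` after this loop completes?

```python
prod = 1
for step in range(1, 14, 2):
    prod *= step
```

Product of 1, 3, 5, ... up to 13
`prod` takes the values: 1 → 3 → 15 → 105 → 945 → 10395 → 135135

Answer: 135135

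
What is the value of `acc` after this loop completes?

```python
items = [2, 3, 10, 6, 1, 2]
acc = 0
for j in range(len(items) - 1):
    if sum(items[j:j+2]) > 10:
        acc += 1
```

Count windows with sum > 10
`acc` takes the values: 0 → 1 → 2

Answer: 2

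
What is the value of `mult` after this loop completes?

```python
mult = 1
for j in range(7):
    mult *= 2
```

2^7 = 128
`mult` takes the values: 1 → 2 → 4 → 8 → 16 → 32 → 64 → 128

Answer: 128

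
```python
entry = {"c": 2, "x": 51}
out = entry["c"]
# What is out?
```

Trace:
`entry = {"c": 2, "x": 51}` → entry = {'c': 2, 'x': 51}
`out = entry["c"]` → out = 2
So out = 2

Answer: 2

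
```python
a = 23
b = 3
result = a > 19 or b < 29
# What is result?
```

Trace:
`a = 23` → a = 23
`b = 3` → b = 3
`result = a > 19 or b < 29` → result = True
So result = True

Answer: True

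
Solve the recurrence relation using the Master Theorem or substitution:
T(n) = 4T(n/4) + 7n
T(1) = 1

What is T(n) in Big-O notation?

By Master Theorem: a=4, b=4, f(n)=7n. Since log_4(4) = 1 and f(n) = Θ(n^1), Case 2 applies. T(n) = O(n log n).

Answer: O(n log n)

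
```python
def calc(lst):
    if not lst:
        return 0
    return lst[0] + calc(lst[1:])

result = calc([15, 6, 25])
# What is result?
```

15 + 6 + 25 + 0 = 46

Answer: 46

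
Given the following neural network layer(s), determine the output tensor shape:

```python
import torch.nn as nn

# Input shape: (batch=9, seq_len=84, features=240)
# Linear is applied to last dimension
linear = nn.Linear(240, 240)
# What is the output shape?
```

Input: (9, 84, 240) -> Output: (9, 84, 240)

Answer: (9, 84, 240)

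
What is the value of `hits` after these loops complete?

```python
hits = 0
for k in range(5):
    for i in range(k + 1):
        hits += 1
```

Triangle: 1 + 2 + ... + 5
`hits` takes the values: 0 → 1 → 2 → 3 → 4 → 5 → 6 → 7 → 8 → 9 → 10 → 11 → 12 → 13 → 14 → 15

Answer: 15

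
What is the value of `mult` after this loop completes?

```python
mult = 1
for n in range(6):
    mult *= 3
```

3^6 = 729
`mult` takes the values: 1 → 3 → 9 → 27 → 81 → 243 → 729

Answer: 729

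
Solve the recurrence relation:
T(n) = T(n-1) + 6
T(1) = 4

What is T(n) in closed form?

Unrolling: T(n) = T(1) + 6·(n-1) = 4 + 6(n-1) = 6n - 2.

Answer: T(n) = 6n - 2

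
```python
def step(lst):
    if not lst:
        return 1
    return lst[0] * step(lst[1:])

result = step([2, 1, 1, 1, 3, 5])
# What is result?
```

Product over [2, 1, 1, 1, 3, 5] = 2 * 1 * 1 * 1 * 3 * 5 = 30

Answer: 30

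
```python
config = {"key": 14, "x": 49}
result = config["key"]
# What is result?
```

Trace:
`config = {"key": 14, "x": 49}` → config = {'key': 14, 'x': 49}
`result = config["key"]` → result = 14
So result = 14

Answer: 14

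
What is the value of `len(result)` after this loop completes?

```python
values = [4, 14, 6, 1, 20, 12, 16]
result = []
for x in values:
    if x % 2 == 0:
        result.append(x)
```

Count even numbers in [4, 14, 6, 1, 20, 12, 16]
`result` takes the values: [] → [4] → [4, 14] → [4, 14, 6] → [4, 14, 6, 20] → [4, 14, 6, 20, 12] → [4, 14, 6, 20, 12, 16]
So `len(result)` = 6

Answer: 6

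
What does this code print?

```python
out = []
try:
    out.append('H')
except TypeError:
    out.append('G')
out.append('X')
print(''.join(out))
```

Execution trace: 'H' (try body, no exception) → 'X' (after the try/except). Output: HX

Answer: HX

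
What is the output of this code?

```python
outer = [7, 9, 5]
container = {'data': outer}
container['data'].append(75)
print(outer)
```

Key concept: dict holds reference to list.
Step by step:
`outer = [7, 9, 5]` → outer = [7, 9, 5]
`container = {'data': outer}` → container = {'data': [7, 9, 5]}
`container['data'].append(75)` → outer = [7, 9, 5, 75]; container = {'data': [7, 9, 5, 75]}
`print(outer)` → prints [7, 9, 5, 75]

Answer: [7, 9, 5, 75]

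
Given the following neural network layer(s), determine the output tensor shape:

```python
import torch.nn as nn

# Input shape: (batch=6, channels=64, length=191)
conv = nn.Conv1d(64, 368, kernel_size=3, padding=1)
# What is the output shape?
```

Input: (6, 64, 191) -> Output: (6, 368, 191)

Answer: (6, 368, 191)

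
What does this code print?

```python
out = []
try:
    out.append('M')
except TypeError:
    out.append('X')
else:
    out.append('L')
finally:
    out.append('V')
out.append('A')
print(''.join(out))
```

Execution trace: 'M' (try body, no exception) → 'L' (else) → 'V' (finally) → 'A' (after the try/except). Output: MLVA

Answer: MLVA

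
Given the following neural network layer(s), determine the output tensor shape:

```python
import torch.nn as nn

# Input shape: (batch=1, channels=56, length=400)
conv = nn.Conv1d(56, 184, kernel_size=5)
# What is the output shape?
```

Input: (1, 56, 400) -> Output: (1, 184, 396)

Answer: (1, 184, 396)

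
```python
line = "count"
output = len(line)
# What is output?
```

Trace:
`line = "count"` → line = 'count'
`output = len(line)` → output = 5
So output = 5

Answer: 5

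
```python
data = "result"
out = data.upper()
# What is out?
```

Trace:
`data = "result"` → data = 'result'
`out = data.upper()` → out = 'RESULT'
So out = 'RESULT'

Answer: 'RESULT'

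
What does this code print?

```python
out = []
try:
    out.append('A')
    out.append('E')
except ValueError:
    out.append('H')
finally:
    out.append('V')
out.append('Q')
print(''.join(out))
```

Execution trace: 'A' (try body) → 'E' (try body, no exception) → 'V' (finally) → 'Q' (after the try/except). Output: AEVQ

Answer: AEVQ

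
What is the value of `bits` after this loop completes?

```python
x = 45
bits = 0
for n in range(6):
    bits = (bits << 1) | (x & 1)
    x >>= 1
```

Reverse lowest 6 bits of 45
`bits` takes the values: 0 → 1 → 2 → 5 → 11 → 22 → 45

Answer: 45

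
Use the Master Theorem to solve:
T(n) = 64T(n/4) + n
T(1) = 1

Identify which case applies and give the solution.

a=64, b=4, f(n)=n. log_4(64) = 3. Since c=1 < 3, Case 1 applies: T(n) = Θ(n^log_b(a)) = O(n^3).

Answer: O(n^3) - Case 1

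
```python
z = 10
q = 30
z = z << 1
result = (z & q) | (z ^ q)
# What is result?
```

Trace:
`z = 10` → z = 10
`q = 30` → q = 30
`z = z << 1` → z = 20
`result = (z & q) | (z ^ q)` → result = 30
So result = 30

Answer: 30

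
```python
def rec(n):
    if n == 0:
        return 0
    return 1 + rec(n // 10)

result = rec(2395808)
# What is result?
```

Count of digits of 2395808: 7

Answer: 7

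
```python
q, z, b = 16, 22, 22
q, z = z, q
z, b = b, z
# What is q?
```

Trace:
`q, z, b = 16, 22, 22` → q = 16; z = 22; b = 22
`q, z = z, q` → q = 22; z = 16
`z, b = b, z` → z = 22; b = 16
So q = 22

Answer: 22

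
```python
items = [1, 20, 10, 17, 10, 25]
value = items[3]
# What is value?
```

Trace:
`items = [1, 20, 10, 17, 10, 25]` → items = [1, 20, 10, 17, 10, 25]
`value = items[3]` → value = 17
So value = 17

Answer: 17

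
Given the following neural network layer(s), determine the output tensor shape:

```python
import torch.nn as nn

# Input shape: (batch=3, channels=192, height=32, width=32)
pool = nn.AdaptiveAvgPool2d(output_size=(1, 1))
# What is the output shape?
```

Input: (3, 192, 32, 32) -> Output: (3, 192, 1, 1)

Answer: (3, 192, 1, 1)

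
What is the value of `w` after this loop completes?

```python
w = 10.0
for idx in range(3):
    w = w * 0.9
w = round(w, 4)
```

Exponential decay: 10.0 * 0.9^3
`w` takes the values: 10.0 → 9.0 → 8.1 → 7.29

Answer: 7.29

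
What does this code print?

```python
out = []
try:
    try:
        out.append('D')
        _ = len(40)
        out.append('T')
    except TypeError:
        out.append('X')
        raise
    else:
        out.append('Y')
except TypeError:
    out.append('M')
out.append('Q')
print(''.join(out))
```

Execution trace: 'D' (inner try body) → 'X' (inner except TypeError) → 'M' (outer except TypeError) → 'Q' (after the try/except). Output: DXMQ

Answer: DXMQ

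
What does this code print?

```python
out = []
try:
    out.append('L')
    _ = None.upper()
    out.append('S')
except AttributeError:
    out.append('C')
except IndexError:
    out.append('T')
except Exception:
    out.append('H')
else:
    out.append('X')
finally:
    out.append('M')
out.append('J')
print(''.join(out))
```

Execution trace: 'L' (try body) → 'C' (except AttributeError) → 'M' (finally) → 'J' (after the try/except). Output: LCMJ

Answer: LCMJ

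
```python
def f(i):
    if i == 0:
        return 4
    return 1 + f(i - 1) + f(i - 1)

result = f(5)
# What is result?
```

f(i) = 1 + 2·f(i-1), f(0)=4. Closed form: (4+1)·2^5 - 1 = 159.

Answer: 159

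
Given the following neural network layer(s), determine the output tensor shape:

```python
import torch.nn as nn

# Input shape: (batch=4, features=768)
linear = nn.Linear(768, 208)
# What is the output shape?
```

Input: (4, 768) -> Output: (4, 208)

Answer: (4, 208)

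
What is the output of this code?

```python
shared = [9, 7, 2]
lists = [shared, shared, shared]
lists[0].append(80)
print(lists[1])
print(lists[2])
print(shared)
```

Key concept: list of same reference.
Step by step:
`shared = [9, 7, 2]` → shared = [9, 7, 2]
`lists = [shared, shared, shared]` → lists = [[9, 7, 2], [9, 7, 2], [9, 7, 2]]
`lists[0].append(80)` → shared = [9, 7, 2, 80]; lists = [[9, 7, 2, 80], [9, 7, 2, 80], [9, 7, 2, 80]]
`print(lists[1])` → prints [9, 7, 2, 80]
`print(lists[2])` → prints [9, 7, 2, 80]
`print(shared)` → prints [9, 7, 2, 80]

Answer:
[9, 7, 2, 80]
[9, 7, 2, 80]
[9, 7, 2, 80]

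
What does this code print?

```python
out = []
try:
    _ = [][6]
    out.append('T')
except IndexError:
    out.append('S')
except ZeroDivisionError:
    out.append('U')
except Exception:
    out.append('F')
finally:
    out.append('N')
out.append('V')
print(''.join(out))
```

Execution trace: 'S' (except IndexError) → 'N' (finally) → 'V' (after the try/except). Output: SNV

Answer: SNV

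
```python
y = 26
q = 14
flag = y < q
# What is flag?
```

Trace:
`y = 26` → y = 26
`q = 14` → q = 14
`flag = y < q` → flag = False
So flag = False

Answer: False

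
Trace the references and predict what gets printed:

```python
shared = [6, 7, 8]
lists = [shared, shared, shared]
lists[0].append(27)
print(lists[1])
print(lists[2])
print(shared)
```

Key concept: list of same reference.
Step by step:
`shared = [6, 7, 8]` → shared = [6, 7, 8]
`lists = [shared, shared, shared]` → lists = [[6, 7, 8], [6, 7, 8], [6, 7, 8]]
`lists[0].append(27)` → shared = [6, 7, 8, 27]; lists = [[6, 7, 8, 27], [6, 7, 8, 27], [6, 7, 8, 27]]
`print(lists[1])` → prints [6, 7, 8, 27]
`print(lists[2])` → prints [6, 7, 8, 27]
`print(shared)` → prints [6, 7, 8, 27]

Answer:
[6, 7, 8, 27]
[6, 7, 8, 27]
[6, 7, 8, 27]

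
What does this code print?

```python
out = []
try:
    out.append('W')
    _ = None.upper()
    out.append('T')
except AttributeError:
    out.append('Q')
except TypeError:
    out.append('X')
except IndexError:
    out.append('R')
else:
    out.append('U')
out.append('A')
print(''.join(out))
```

Execution trace: 'W' (try body) → 'Q' (except AttributeError) → 'A' (after the try/except). Output: WQA

Answer: WQA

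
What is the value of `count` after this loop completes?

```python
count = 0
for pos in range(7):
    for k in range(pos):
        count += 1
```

Triangle number: 0+1+2+...+6
`count` takes the values: 0 → 1 → 2 → 3 → 4 → 5 → 6 → 7 → 8 → 9 → 10 → 11 → 12 → 13 → 14 → 15 → 16 → 17 → 18 → 19 → 20 → 21

Answer: 21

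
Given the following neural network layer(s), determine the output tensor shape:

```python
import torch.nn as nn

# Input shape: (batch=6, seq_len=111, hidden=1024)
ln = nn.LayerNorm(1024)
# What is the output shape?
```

Input: (6, 111, 1024) -> Output: (6, 111, 1024)

Answer: (6, 111, 1024)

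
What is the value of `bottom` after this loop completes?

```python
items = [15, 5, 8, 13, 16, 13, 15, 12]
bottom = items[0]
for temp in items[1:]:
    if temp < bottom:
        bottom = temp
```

Minimum of [15, 5, 8, 13, 16, 13, 15, 12]
`bottom` takes the values: 15 → 5

Answer: 5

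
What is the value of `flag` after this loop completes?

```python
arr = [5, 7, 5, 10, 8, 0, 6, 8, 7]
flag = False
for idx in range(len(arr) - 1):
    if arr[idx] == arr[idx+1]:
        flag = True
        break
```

Check consecutive duplicates in [5, 7, 5, 10, 8, 0, 6, 8, 7]
`flag` takes the values: False

Answer: False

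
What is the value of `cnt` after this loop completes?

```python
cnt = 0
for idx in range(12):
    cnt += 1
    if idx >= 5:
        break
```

Loop breaks when idx reaches 5, cnt is 6
`cnt` takes the values: 0 → 1 → 2 → 3 → 4 → 5 → 6

Answer: 6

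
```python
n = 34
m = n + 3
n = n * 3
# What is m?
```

Trace:
`n = 34` → n = 34
`m = n + 3` → m = 37
`n = n * 3` → n = 102
So m = 37

Answer: 37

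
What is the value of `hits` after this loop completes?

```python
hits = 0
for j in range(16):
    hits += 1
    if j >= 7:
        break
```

Loop breaks when j reaches 7, hits is 8
`hits` takes the values: 0 → 1 → 2 → 3 → 4 → 5 → 6 → 7 → 8

Answer: 8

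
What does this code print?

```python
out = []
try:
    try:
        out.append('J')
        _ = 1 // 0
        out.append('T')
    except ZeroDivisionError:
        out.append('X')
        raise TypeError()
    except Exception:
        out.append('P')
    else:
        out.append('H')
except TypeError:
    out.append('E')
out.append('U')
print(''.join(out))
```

Execution trace: 'J' (inner try body) → 'X' (inner except ZeroDivisionError) → 'E' (outer except TypeError) → 'U' (after the try/except). Output: JXEU

Answer: JXEU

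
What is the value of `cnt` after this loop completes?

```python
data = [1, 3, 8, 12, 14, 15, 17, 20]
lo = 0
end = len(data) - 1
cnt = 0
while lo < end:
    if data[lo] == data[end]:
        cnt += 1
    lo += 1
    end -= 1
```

Count matching pairs from ends
`cnt` takes the values: 0

Answer: 0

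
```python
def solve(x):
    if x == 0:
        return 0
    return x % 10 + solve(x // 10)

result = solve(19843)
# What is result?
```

Sum of digits of 19843: 3 + 4 + 8 + 9 + 1 = 25

Answer: 25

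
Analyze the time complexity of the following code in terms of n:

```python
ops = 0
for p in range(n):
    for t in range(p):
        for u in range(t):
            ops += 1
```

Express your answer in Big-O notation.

Each loop level contributes: n × n × n. Multiplying the contributions gives O(n^3).

Answer: O(n^3)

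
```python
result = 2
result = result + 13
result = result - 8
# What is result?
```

Trace:
`result = 2` → result = 2
`result = result + 13` → result = 15
`result = result - 8` → result = 7
So result = 7

Answer: 7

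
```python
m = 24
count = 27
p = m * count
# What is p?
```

Trace:
`m = 24` → m = 24
`count = 27` → count = 27
`p = m * count` → p = 648
So p = 648

Answer: 648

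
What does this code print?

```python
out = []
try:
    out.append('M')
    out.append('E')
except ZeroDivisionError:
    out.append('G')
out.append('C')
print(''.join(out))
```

Execution trace: 'M' (try body) → 'E' (try body, no exception) → 'C' (after the try/except). Output: MEC

Answer: MEC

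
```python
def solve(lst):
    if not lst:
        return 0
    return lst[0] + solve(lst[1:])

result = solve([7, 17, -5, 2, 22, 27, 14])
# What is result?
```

7 + 17 + (-5) + 2 + 22 + 27 + 14 + 0 = 84

Answer: 84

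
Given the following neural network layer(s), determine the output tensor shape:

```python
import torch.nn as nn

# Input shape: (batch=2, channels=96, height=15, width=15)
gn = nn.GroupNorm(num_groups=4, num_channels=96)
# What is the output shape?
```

Input: (2, 96, 15, 15) -> Output: (2, 96, 15, 15)

Answer: (2, 96, 15, 15)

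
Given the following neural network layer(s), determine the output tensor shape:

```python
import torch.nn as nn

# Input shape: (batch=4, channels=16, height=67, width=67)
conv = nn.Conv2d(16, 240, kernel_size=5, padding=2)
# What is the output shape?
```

Input: (4, 16, 67, 67) -> Output: (4, 240, 67, 67)

Answer: (4, 240, 67, 67)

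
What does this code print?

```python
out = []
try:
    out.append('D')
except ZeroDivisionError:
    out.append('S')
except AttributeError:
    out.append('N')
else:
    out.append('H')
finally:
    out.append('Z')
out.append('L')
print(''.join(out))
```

Execution trace: 'D' (try body, no exception) → 'H' (else) → 'Z' (finally) → 'L' (after the try/except). Output: DHZL

Answer: DHZL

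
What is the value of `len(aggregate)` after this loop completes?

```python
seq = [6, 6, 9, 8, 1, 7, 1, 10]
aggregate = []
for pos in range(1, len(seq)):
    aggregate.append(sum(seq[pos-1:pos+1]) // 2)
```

Number of 2-element averages
`aggregate` takes the values: [] → [6] → [6, 7] → [6, 7, 8] → [6, 7, 8, 4] → [6, 7, 8, 4, 4] → [6, 7, 8, 4, 4, 4] → [6, 7, 8, 4, 4, 4, 5]
So `len(aggregate)` = 7

Answer: 7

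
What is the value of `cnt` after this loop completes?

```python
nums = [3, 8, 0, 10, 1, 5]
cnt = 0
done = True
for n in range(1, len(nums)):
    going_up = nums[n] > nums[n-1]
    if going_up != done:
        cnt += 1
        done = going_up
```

Count direction changes in [3, 8, 0, 10, 1, 5]
`cnt` takes the values: 0 → 1 → 2 → 3 → 4

Answer: 4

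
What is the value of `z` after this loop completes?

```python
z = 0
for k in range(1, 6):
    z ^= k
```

XOR of 1 to 5
`z` takes the values: 0 → 1 → 3 → 0 → 4 → 1

Answer: 1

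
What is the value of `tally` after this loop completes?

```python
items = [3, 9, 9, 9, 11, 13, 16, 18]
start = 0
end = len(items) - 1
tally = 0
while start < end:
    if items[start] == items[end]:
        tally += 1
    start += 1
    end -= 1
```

Count matching pairs from ends
`tally` takes the values: 0

Answer: 0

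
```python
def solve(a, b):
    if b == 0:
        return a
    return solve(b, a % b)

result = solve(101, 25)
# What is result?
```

solve(101, 25) -> solve(25, 1) -> solve(1, 0) -> 1

Answer: 1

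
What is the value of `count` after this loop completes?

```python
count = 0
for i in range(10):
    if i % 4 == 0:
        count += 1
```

Count numbers divisible by 4 in range(10)
`count` takes the values: 0 → 1 → 2 → 3

Answer: 3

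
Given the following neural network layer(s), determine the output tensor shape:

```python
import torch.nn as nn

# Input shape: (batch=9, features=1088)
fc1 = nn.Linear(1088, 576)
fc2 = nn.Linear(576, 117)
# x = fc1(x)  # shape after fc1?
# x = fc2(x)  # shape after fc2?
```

Input: (9, 1088) -> after fc1: (9, 576) -> Output: (9, 117)

Answer: (9, 117)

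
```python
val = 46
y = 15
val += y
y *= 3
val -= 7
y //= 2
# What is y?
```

Trace:
`val = 46` → val = 46
`y = 15` → y = 15
`val += y` → val = 61
`y *= 3` → y = 45
`val -= 7` → val = 54
`y //= 2` → y = 22
So y = 22

Answer: 22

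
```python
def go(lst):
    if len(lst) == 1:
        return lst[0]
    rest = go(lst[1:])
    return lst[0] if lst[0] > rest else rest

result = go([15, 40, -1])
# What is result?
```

Recursive max over [15, 40, -1] = 40

Answer: 40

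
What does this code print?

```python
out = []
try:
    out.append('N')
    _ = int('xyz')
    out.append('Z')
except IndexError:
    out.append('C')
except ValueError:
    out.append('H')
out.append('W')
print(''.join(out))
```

Execution trace: 'N' (try body) → 'H' (except ValueError) → 'W' (after the try/except). Output: NHW

Answer: NHW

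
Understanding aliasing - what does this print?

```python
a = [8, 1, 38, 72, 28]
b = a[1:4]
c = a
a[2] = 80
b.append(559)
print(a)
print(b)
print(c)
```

Key concept: slice vs alias.
Step by step:
`a = [8, 1, 38, 72, 28]` → a = [8, 1, 38, 72, 28]
`b = a[1:4]` → b = [1, 38, 72]
`c = a` → c = [8, 1, 38, 72, 28] (same object as a)
`a[2] = 80` → a = [8, 1, 80, 72, 28] (same object as c); c = [8, 1, 80, 72, 28] (same object as a)
`b.append(559)` → b = [1, 38, 72, 559]
`print(a)` → prints [8, 1, 80, 72, 28]
`print(b)` → prints [1, 38, 72, 559]
`print(c)` → prints [8, 1, 80, 72, 28]

Answer:
[8, 1, 80, 72, 28]
[1, 38, 72, 559]
[8, 1, 80, 72, 28]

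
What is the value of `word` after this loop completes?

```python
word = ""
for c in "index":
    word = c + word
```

Reverse 'index'
`word` takes the values: "" → "i" → "ni" → "dni" → "edni" → "xedni"

Answer: "xedni"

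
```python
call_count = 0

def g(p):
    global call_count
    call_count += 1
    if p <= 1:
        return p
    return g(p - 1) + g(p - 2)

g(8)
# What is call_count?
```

Calls(p) = 1 + Calls(p-1) + Calls(p-2); Calls(0)=Calls(1)=1. For p=8 this gives 67.

Answer: 67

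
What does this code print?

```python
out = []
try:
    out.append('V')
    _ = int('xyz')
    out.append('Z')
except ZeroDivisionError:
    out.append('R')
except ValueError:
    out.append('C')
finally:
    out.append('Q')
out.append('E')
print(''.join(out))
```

Execution trace: 'V' (try body) → 'C' (except ValueError) → 'Q' (finally) → 'E' (after the try/except). Output: VCQE

Answer: VCQE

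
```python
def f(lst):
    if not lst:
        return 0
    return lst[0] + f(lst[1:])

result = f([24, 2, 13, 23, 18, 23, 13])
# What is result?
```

24 + 2 + 13 + 23 + 18 + 23 + 13 + 0 = 116

Answer: 116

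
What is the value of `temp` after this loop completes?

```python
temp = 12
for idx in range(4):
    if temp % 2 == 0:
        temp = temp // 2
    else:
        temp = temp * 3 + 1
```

Collatz-style transformation from 12
`temp` takes the values: 12 → 6 → 3 → 10 → 5

Answer: 5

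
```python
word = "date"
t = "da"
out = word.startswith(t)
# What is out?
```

Trace:
`word = "date"` → word = 'date'
`t = "da"` → t = 'da'
`out = word.startswith(t)` → out = True
So out = True

Answer: True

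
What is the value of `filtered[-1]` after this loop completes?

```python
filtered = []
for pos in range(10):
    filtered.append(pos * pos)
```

Last element of squares 0 to 9
`filtered` takes the values: [] → [0] → [0, 1] → [0, 1, 4] → [0, 1, 4, 9] → [0, 1, 4, 9, 16] → [0, 1, 4, 9, 16, 25] → [0, 1, 4, 9, 16, 25, 36] → [0, 1, 4, 9, 16, 25, 36, 49] → [0, 1, 4, 9, 16, 25, 36, 49, 64] → [0, 1, 4, 9, 16, 25, 36, 49, 64, 81]
So `filtered[-1]` = 81

Answer: 81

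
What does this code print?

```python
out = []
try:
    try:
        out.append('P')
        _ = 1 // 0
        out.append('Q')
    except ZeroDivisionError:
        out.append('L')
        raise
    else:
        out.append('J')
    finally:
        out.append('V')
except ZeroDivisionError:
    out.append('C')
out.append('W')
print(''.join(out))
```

Execution trace: 'P' (inner try body) → 'L' (inner except ZeroDivisionError) → 'V' (inner finally) → 'C' (outer except ZeroDivisionError) → 'W' (after the try/except). Output: PLVCW

Answer: PLVCW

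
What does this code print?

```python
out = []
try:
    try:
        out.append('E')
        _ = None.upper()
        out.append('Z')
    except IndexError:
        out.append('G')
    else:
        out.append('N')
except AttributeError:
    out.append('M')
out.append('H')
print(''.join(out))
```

Execution trace: 'E' (try body) → 'M' (outer except AttributeError) → 'H' (after the try/except). Output: EMH

Answer: EMH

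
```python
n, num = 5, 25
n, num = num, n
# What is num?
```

Trace:
`n, num = 5, 25` → n = 5; num = 25
`n, num = num, n` → n = 25; num = 5
So num = 5

Answer: 5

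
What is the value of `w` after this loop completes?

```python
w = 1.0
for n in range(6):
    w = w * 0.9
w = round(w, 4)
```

Exponential decay: 1.0 * 0.9^6
`w` takes the values: 1.0 → 0.9 → 0.81 → 0.729 → 0.6561 → 0.59049 → 0.531441 → 0.5314

Answer: 0.5314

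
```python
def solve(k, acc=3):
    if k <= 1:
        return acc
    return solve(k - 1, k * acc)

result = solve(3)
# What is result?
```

Accumulator trace (n, acc): (3, 3) -> (2, 9) -> (1, 18) -> return 18

Answer: 18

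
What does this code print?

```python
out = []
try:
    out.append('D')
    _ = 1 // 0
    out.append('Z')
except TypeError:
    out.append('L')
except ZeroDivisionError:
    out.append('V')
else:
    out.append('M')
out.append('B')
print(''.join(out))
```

Execution trace: 'D' (try body) → 'V' (except ZeroDivisionError) → 'B' (after the try/except). Output: DVB

Answer: DVB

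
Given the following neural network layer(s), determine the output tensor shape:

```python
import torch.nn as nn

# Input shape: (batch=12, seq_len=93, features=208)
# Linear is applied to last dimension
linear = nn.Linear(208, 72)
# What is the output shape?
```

Input: (12, 93, 208) -> Output: (12, 93, 72)

Answer: (12, 93, 72)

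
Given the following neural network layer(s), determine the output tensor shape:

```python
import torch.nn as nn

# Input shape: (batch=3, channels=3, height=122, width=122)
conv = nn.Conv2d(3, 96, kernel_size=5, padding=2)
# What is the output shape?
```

Input: (3, 3, 122, 122) -> Output: (3, 96, 122, 122)

Answer: (3, 96, 122, 122)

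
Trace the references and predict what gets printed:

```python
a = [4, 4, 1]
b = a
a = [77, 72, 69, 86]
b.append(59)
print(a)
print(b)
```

Key concept: rebinding vs mutation: a is rebound to a new list, b still points at the original.
Step by step:
`a = [4, 4, 1]` → a = [4, 4, 1]
`b = a` → b = [4, 4, 1] (same object as a)
`a = [77, 72, 69, 86]` → a = [77, 72, 69, 86]
`b.append(59)` → b = [4, 4, 1, 59]
`print(a)` → prints [77, 72, 69, 86]
`print(b)` → prints [4, 4, 1, 59]

Answer:
[77, 72, 69, 86]
[4, 4, 1, 59]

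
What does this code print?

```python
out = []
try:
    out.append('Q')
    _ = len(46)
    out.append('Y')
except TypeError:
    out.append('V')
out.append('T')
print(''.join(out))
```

Execution trace: 'Q' (try body) → 'V' (except TypeError) → 'T' (after the try/except). Output: QVT

Answer: QVT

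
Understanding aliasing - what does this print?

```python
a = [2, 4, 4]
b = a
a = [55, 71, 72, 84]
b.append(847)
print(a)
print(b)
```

Key concept: rebinding vs mutation: a is rebound to a new list, b still points at the original.
Step by step:
`a = [2, 4, 4]` → a = [2, 4, 4]
`b = a` → b = [2, 4, 4] (same object as a)
`a = [55, 71, 72, 84]` → a = [55, 71, 72, 84]
`b.append(847)` → b = [2, 4, 4, 847]
`print(a)` → prints [55, 71, 72, 84]
`print(b)` → prints [2, 4, 4, 847]

Answer:
[55, 71, 72, 84]
[2, 4, 4, 847]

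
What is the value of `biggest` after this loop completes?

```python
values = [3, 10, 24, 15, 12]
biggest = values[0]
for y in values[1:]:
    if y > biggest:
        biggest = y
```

Maximum of [3, 10, 24, 15, 12]
`biggest` takes the values: 3 → 10 → 24

Answer: 24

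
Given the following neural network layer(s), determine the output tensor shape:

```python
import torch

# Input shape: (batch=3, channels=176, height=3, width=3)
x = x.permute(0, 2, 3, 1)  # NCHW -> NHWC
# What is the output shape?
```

Input: (3, 176, 3, 3) -> Output: (3, 3, 3, 176)

Answer: (3, 3, 3, 176)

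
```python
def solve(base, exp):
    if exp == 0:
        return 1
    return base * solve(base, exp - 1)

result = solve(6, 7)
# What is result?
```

solve(6, 7) = 6 * 6 * 6 * 6 * 6 * 6 * 6 = 279936

Answer: 279936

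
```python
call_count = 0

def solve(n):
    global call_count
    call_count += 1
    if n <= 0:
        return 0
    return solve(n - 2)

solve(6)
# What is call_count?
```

Linear recursion stepping by 2: 4 calls from n=6 down to ≤0.

Answer: 4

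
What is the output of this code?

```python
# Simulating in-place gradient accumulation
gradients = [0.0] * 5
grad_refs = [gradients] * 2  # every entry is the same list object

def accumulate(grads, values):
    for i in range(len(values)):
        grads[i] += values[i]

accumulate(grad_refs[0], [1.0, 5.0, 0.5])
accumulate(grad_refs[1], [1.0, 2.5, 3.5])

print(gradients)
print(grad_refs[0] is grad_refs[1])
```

Key concept: gradient accumulation aliasing.
Step by step:
`gradients = [0.0] * 5` → gradients = [0.0, 0.0, 0.0, 0.0, 0.0]
`grad_refs = [gradients] * 2` → grad_refs = [[0.0, 0.0, 0.0, 0.0, 0.0], [0.0, 0.0, 0.0, 0.0, 0.0]]
`accumulate(grad_refs[0], [1.0, 5.0, 0.5])` → gradients = [1.0, 5.0, 0.5, 0.0, 0.0]; grad_refs = [[1.0, 5.0, 0.5, 0.0, 0.0], [1.0, 5.0, 0.5, 0.0, 0.0]]
`accumulate(grad_refs[1], [1.0, 2.5, 3.5])` → gradients = [2.0, 7.5, 4.0, 0.0, 0.0]; grad_refs = [[2.0, 7.5, 4.0, 0.0, 0.0], [2.0, 7.5, 4.0, 0.0, 0.0]]
`print(gradients)` → prints [2.0, 7.5, 4.0, 0.0, 0.0]
`print(grad_refs[0] is grad_refs[1])` → prints True

Answer:
[2.0, 7.5, 4.0, 0.0, 0.0]
True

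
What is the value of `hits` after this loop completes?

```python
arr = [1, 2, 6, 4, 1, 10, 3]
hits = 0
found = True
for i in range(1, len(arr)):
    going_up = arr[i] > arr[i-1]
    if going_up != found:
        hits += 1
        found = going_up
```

Count direction changes in [1, 2, 6, 4, 1, 10, 3]
`hits` takes the values: 0 → 1 → 2 → 3

Answer: 3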